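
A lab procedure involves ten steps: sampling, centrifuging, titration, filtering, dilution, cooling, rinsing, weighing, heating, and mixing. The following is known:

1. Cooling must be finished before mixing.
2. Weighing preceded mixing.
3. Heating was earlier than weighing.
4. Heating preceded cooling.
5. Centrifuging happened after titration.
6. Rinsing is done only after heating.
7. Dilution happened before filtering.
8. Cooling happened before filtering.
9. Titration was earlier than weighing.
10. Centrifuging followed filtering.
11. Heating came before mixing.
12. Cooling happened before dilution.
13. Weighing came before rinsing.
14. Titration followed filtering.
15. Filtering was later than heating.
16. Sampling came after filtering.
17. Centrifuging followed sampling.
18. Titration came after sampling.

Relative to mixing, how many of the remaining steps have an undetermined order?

2

Forced before mixing: cooling, dilution, filtering, heating, sampling, titration, and weighing.
That leaves centrifuging and rinsing with no forced order relative to mixing — 2.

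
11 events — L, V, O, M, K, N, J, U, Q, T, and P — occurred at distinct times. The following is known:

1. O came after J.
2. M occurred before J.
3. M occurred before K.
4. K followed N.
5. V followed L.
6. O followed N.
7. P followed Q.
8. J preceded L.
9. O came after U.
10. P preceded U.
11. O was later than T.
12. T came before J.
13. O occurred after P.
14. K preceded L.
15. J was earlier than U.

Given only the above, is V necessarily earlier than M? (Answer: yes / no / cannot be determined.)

no

Tracing the constraints gives M → K → L → V, so M must come before V.
That means V cannot be before M.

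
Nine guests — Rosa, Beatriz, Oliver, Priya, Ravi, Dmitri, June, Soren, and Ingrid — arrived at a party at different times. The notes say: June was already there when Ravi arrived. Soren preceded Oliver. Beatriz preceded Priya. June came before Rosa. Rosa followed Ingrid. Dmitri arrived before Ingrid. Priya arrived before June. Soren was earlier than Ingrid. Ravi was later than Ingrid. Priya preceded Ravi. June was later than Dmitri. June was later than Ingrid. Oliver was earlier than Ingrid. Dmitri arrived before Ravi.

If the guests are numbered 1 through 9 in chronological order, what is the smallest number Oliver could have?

2

Soren must come before Oliver — 1 forced predecessor.
Nothing else is forced ahead of Oliver, so their earliest slot is position 1 + 1 = 2.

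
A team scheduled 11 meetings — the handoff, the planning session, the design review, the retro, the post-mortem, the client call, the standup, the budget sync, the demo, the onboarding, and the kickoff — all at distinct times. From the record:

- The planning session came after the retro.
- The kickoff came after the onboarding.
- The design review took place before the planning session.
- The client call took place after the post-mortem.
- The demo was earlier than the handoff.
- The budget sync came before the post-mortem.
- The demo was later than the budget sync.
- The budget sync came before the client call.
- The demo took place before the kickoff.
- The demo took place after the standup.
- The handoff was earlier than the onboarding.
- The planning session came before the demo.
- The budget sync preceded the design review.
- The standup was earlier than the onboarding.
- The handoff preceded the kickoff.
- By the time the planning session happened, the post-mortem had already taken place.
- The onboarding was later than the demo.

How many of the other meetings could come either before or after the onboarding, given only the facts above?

Forced before the onboarding: the budget sync, the demo, the design review, the handoff, the planning session, the post-mortem, the retro, and the standup; forced after the onboarding: the kickoff.
That leaves the client call with no forced order relative to the onboarding — 1.

1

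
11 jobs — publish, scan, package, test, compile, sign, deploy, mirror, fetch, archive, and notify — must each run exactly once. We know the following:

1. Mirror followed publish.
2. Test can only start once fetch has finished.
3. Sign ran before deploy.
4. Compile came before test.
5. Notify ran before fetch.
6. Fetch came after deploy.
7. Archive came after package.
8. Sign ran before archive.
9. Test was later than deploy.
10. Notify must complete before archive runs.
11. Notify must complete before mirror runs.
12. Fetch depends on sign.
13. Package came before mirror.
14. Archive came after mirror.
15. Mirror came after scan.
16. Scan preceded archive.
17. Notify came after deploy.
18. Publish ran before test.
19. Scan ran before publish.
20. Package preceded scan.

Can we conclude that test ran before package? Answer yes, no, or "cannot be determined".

no

Tracing the constraints gives package → scan → publish → test, so package must come before test.
That means test cannot be before package.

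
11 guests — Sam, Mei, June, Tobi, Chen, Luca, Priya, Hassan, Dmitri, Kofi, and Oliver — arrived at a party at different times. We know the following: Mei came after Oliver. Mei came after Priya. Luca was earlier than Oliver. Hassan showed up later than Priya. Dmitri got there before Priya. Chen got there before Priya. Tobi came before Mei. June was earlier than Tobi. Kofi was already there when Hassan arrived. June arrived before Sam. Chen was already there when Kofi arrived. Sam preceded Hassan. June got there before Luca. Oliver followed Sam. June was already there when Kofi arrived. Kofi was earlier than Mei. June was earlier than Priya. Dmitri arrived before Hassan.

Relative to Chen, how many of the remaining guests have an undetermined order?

Forced after Chen: Hassan, Kofi, Mei, and Priya.
That leaves Dmitri, June, Luca, Oliver, Sam, and Tobi with no forced order relative to Chen — 6.

6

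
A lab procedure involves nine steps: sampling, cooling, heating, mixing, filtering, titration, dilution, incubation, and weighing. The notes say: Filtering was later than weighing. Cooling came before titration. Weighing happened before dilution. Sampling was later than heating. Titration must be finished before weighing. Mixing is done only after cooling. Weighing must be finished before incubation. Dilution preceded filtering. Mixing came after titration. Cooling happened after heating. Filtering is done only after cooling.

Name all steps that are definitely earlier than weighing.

Directly stated before weighing: titration.
Cooling reaches weighing via cooling → titration → weighing.
Heating reaches weighing via heating → cooling → titration → weighing.
No chain forces incubation (or any of the others) ahead of weighing.

cooling, heating, titration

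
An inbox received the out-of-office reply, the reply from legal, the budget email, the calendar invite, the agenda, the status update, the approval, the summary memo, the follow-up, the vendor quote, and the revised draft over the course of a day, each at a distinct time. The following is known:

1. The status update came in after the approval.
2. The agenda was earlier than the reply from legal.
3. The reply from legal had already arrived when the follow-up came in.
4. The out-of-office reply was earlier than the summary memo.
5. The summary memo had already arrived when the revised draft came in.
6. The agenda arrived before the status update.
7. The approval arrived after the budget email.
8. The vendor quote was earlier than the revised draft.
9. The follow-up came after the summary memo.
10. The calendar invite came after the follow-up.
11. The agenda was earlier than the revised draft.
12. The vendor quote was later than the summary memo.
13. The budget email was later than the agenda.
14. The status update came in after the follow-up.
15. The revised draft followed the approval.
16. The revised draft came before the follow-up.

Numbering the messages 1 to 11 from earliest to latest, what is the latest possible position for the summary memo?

The summary memo must come before the calendar invite, the follow-up, the revised draft, the status update, and the vendor quote — 5 messages forced after it.
Everything else can be placed before the summary memo in some valid order, so the summary memo can sit as late as position 11 − 5 = 6.

6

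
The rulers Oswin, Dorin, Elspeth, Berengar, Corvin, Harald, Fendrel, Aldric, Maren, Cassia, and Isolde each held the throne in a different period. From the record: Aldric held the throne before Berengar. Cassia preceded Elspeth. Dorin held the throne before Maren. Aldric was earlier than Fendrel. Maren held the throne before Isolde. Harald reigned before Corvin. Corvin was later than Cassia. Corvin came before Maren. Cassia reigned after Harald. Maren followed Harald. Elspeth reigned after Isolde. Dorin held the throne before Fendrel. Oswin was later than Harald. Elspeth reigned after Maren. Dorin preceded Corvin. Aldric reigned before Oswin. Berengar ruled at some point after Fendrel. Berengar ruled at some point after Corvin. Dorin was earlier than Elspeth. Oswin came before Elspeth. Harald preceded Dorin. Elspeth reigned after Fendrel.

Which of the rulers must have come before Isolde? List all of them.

Cassia, Corvin, Dorin, Harald, Maren

Directly stated before Isolde: Maren.
Cassia reaches Isolde via Cassia → Corvin → Maren → Isolde.
Corvin reaches Isolde via Corvin → Maren → Isolde.
Dorin reaches Isolde via Dorin → Maren → Isolde.
Likewise Harald reaches Isolde by chaining the stated constraints.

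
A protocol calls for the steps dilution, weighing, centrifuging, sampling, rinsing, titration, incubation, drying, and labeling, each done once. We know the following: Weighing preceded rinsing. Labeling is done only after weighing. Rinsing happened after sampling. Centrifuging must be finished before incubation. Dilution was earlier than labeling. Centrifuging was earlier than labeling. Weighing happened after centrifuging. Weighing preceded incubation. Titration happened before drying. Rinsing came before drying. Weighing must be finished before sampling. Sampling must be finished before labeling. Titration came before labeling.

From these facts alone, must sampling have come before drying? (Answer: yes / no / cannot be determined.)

yes

Chain the constraints: sampling → rinsing → drying. Each link is directly stated, so sampling comes before drying.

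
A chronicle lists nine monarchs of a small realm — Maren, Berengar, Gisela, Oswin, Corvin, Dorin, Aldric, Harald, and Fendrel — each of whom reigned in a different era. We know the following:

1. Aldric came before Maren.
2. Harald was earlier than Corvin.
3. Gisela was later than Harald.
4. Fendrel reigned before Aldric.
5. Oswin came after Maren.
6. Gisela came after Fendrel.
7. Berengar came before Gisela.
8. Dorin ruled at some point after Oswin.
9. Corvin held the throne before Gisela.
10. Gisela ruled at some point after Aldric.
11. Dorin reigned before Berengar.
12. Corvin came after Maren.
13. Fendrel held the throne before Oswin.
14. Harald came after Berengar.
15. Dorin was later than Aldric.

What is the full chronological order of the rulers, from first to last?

Fendrel, Aldric, Maren, Oswin, Dorin, Berengar, Harald, Corvin, Gisela

The constraints fix every adjacent pair, so only one ordering works:
Fendrel → Aldric → Maren → Oswin → Dorin → Berengar → Harald → Corvin → Gisela.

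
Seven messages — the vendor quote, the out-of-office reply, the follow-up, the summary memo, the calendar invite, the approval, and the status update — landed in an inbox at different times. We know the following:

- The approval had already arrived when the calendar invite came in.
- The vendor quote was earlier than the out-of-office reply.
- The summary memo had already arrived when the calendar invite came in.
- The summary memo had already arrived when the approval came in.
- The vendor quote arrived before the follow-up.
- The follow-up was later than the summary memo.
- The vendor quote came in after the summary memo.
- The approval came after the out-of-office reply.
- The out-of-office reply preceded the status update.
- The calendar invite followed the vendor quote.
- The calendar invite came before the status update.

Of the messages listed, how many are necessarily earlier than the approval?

Directly stated before the approval: the out-of-office reply and the summary memo.
The vendor quote reaches the approval via the vendor quote → the out-of-office reply → the approval.
No chain forces the calendar invite (or any of the others) ahead of the approval.
That's the out-of-office reply, the summary memo, and the vendor quote — 3 in all.

3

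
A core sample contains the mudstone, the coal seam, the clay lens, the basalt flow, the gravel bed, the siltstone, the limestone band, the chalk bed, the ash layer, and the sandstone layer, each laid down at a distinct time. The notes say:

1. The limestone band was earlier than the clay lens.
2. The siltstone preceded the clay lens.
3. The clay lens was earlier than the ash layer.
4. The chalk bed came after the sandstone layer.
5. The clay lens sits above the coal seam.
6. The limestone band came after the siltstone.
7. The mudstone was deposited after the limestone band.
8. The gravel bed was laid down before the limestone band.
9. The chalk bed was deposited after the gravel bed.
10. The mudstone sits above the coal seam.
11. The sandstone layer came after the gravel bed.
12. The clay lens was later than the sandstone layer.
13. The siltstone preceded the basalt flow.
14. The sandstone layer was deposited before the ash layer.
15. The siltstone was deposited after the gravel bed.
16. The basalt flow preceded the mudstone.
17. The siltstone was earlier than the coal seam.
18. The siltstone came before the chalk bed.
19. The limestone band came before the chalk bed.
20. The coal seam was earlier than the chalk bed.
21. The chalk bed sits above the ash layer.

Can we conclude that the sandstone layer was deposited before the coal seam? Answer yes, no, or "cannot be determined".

cannot be determined

No chain of stated constraints runs from the sandstone layer to the coal seam, and none runs from the coal seam to the sandstone layer either.
So the relative order of the sandstone layer and the coal seam is not fixed by the given facts.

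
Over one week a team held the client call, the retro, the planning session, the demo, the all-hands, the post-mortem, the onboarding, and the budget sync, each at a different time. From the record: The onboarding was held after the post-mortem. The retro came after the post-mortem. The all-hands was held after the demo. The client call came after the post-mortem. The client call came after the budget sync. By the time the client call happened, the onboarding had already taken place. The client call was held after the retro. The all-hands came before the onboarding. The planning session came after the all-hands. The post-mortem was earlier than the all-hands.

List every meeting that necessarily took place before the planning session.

Directly stated before the planning session: the all-hands.
The demo reaches the planning session via the demo → the all-hands → the planning session.
The post-mortem reaches the planning session via the post-mortem → the all-hands → the planning session.

the all-hands, the demo, the post-mortem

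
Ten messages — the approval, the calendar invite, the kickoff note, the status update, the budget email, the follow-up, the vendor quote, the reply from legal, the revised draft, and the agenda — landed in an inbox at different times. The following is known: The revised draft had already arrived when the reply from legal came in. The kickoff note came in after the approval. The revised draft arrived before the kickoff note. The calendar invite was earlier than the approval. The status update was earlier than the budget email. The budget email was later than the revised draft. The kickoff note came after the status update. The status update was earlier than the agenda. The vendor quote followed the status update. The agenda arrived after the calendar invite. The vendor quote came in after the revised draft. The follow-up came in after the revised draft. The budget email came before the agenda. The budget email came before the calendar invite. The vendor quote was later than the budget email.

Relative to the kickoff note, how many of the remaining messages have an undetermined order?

Forced before the kickoff note: the approval, the budget email, the calendar invite, the revised draft, and the status update.
That leaves the agenda, the follow-up, the reply from legal, and the vendor quote with no forced order relative to the kickoff note — 4.

4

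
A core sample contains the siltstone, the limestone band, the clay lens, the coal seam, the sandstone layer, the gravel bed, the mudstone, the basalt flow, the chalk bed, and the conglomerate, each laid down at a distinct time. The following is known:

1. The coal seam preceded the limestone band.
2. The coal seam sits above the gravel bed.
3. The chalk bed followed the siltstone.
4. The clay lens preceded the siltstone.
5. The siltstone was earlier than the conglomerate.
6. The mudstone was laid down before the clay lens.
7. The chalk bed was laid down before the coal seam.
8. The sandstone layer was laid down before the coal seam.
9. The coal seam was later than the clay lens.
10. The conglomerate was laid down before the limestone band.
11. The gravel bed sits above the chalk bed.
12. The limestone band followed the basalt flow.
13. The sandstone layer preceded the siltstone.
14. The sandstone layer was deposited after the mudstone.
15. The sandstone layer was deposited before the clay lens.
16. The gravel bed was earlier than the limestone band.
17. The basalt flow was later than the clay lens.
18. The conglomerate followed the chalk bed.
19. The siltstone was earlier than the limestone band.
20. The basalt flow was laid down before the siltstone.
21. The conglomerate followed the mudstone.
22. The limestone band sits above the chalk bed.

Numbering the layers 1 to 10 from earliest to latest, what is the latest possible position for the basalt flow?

The basalt flow must come before the chalk bed, the coal seam, the conglomerate, the gravel bed, the limestone band, and the siltstone — 6 layers forced after it.
Everything else can be placed before the basalt flow in some valid order, so the basalt flow can sit as late as position 10 − 6 = 4.

4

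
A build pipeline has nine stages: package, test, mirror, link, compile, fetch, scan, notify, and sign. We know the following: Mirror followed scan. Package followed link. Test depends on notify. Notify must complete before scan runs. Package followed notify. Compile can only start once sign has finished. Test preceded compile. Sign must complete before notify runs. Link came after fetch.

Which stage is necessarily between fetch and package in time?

link

Tracing the constraints gives fetch → link → package, so link sits after fetch and before package.
No other stage is forced both after fetch and before package.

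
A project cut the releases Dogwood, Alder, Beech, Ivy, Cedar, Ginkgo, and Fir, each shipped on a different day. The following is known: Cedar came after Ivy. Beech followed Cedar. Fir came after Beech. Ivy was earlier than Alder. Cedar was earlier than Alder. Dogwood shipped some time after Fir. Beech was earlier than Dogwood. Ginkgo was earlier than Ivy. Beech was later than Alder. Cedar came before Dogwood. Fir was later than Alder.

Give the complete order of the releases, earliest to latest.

The constraints fix every adjacent pair, so only one ordering works:
Ginkgo → Ivy → Cedar → Alder → Beech → Fir → Dogwood.

Ginkgo, Ivy, Cedar, Alder, Beech, Fir, Dogwood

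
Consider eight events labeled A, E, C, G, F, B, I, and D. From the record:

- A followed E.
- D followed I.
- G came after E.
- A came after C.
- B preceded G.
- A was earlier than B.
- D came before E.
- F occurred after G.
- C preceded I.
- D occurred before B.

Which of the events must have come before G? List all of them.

Directly stated before G: B and E.
A reaches G via A → B → G.
C reaches G via C → A → B → G.
D reaches G via D → B → G.
Likewise I reaches G by chaining the stated constraints.

A, B, C, D, E, I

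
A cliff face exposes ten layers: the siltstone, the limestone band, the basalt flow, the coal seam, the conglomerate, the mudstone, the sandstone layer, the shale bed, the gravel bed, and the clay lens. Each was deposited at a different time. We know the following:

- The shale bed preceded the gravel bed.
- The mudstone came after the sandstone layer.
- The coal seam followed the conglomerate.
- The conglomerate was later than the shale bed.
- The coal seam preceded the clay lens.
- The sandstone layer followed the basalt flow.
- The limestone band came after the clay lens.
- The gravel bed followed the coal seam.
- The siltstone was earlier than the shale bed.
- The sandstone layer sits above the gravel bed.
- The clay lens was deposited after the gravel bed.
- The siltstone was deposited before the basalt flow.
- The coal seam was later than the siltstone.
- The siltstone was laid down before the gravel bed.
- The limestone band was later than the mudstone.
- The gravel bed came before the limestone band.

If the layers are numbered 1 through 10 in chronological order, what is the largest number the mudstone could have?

9

The mudstone must come before the limestone band — 1 layer forced after it.
Everything else can be placed before the mudstone in some valid order, so the mudstone can sit as late as position 10 − 1 = 9.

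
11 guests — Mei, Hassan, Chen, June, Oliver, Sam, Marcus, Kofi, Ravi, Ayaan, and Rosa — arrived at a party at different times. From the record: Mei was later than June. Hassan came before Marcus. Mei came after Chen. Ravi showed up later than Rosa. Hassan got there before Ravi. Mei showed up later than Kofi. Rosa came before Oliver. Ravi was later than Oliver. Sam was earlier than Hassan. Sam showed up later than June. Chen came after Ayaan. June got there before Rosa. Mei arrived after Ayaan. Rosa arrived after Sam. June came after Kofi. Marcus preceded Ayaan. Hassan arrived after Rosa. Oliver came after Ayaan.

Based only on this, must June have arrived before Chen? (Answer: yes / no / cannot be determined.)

yes

Chain the constraints: June → Rosa → Hassan → Marcus → Ayaan → Chen. Each link is directly stated, so June comes before Chen.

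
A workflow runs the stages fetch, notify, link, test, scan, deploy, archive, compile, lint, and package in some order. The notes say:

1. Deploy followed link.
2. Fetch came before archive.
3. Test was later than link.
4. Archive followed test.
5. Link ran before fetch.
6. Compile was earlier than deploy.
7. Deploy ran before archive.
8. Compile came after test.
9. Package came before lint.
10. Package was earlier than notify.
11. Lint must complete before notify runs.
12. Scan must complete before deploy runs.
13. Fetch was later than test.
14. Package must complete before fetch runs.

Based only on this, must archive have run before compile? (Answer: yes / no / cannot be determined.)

Tracing the constraints gives compile → deploy → archive, so compile must come before archive.
That means archive cannot be before compile.

no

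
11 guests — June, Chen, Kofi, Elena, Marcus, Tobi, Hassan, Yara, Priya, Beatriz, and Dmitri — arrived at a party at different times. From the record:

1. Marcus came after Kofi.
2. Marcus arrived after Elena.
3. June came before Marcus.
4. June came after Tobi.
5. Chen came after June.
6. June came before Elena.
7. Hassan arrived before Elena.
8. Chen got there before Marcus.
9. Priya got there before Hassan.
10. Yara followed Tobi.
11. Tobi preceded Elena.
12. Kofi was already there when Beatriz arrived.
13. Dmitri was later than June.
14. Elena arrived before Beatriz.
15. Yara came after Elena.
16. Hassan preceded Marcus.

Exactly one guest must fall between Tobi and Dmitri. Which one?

June

Tracing the constraints gives Tobi → June → Dmitri, so June sits after Tobi and before Dmitri.
No other guest is forced both after Tobi and before Dmitri.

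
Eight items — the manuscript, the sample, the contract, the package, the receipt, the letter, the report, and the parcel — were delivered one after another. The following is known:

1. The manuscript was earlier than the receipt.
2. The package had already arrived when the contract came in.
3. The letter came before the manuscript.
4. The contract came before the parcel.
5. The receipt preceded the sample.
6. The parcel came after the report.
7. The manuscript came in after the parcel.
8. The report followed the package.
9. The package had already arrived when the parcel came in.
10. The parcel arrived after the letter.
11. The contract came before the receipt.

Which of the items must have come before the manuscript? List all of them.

the contract, the letter, the package, the parcel, the report

Directly stated before the manuscript: the letter and the parcel.
The contract reaches the manuscript via the contract → the parcel → the manuscript.
The package reaches the manuscript via the package → the parcel → the manuscript.
The report reaches the manuscript via the report → the parcel → the manuscript.
No chain forces the sample (or any of the others) ahead of the manuscript.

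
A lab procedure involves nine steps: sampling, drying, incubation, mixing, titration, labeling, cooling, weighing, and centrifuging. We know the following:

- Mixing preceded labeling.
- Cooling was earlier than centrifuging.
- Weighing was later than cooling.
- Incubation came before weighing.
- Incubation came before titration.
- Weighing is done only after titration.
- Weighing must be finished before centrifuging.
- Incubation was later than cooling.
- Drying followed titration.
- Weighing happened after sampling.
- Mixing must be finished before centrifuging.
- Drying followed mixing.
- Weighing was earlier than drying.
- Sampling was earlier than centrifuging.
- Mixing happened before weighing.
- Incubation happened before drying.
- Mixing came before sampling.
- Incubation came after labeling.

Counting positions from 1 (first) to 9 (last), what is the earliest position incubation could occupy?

4

Cooling, labeling, and mixing must all come before incubation — 3 forced predecessors.
Nothing else is forced ahead of incubation, so its earliest slot is position 3 + 1 = 4.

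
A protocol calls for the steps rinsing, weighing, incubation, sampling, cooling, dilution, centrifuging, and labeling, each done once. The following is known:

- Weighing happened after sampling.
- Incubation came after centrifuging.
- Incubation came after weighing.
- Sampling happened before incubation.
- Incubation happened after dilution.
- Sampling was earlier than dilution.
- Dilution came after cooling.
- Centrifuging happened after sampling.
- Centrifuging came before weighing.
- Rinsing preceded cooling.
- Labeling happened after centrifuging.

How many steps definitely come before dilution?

Directly stated before dilution: cooling and sampling.
Rinsing reaches dilution via rinsing → cooling → dilution.
That's cooling, rinsing, and sampling — 3 in all.

3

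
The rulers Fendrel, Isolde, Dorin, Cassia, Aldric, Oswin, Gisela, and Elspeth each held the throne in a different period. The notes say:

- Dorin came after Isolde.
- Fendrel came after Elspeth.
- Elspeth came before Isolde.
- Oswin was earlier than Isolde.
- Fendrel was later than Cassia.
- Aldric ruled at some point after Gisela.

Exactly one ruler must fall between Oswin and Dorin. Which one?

Tracing the constraints gives Oswin → Isolde → Dorin, so Isolde sits after Oswin and before Dorin.
No other ruler is forced both after Oswin and before Dorin.

Isolde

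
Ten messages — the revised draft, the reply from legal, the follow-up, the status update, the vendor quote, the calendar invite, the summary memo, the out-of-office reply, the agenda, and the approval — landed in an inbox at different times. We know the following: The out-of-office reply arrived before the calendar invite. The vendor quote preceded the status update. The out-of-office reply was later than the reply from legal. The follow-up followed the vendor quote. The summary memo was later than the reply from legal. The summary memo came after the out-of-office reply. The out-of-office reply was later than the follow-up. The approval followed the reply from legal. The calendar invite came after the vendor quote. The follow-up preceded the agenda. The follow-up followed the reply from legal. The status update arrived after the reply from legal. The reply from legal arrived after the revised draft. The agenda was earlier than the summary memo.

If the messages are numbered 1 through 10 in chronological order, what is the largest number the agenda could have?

9

The agenda must come before the summary memo — 1 message forced after it.
Everything else can be placed before the agenda in some valid order, so the agenda can sit as late as position 10 − 1 = 9.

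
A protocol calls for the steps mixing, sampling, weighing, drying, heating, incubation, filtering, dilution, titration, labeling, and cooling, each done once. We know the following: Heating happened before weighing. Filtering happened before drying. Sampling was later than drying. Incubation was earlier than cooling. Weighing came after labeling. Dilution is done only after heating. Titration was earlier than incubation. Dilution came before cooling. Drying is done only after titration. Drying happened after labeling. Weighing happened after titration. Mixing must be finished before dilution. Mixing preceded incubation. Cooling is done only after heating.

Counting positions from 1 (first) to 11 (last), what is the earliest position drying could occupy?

4

Filtering, labeling, and titration must all come before drying — 3 forced predecessors.
Nothing else is forced ahead of drying, so its earliest slot is position 3 + 1 = 4.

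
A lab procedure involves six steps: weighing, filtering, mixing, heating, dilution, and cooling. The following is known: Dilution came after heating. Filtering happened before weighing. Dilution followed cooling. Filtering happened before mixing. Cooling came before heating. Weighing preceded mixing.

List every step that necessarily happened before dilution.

Directly stated before dilution: cooling and heating.
No chain forces weighing (or any of the others) ahead of dilution.

cooling, heating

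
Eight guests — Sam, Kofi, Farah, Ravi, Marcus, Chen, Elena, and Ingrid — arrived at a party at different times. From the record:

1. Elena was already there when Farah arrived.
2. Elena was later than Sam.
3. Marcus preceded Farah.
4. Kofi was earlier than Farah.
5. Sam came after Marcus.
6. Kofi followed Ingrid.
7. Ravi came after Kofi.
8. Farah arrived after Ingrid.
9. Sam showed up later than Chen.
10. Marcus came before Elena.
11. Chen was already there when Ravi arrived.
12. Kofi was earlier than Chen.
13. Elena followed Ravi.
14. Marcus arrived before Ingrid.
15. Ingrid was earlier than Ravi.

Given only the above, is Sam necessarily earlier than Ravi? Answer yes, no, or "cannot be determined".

No chain of stated constraints runs from Sam to Ravi, and none runs from Ravi to Sam either.
So the relative order of Sam and Ravi is not fixed by the given facts.

cannot be determined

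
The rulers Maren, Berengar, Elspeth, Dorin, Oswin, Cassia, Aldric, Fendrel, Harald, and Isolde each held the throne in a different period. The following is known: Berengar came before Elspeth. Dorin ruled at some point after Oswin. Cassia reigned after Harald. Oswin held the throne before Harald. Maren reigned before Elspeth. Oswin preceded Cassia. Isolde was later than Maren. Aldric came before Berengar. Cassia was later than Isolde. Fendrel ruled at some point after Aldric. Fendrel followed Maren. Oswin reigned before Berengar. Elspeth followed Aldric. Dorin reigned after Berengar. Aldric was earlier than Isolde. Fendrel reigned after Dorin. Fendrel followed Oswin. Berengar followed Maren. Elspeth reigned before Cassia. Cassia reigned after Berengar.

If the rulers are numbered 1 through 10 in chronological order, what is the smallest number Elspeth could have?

5

Aldric, Berengar, Maren, and Oswin must all come before Elspeth — 4 forced predecessors.
Nothing else is forced ahead of Elspeth, so their earliest slot is position 4 + 1 = 5.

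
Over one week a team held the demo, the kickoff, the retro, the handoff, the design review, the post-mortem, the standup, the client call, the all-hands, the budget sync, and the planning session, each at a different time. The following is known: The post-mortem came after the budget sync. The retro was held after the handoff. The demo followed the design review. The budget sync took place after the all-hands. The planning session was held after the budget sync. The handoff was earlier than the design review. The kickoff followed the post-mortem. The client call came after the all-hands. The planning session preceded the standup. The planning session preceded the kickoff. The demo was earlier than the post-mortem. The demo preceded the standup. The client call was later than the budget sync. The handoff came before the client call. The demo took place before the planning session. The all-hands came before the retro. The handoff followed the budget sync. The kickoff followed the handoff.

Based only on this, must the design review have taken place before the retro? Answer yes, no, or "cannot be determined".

cannot be determined

No chain of stated constraints runs from the design review to the retro, and none runs from the retro to the design review either.
So the relative order of the design review and the retro is not fixed by the given facts.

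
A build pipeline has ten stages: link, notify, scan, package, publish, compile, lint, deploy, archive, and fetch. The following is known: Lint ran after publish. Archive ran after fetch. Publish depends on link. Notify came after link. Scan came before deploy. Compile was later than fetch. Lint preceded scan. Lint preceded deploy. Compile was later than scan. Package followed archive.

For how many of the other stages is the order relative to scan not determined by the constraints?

4

Forced before scan: link, lint, and publish; forced after scan: compile and deploy.
That leaves archive, fetch, notify, and package with no forced order relative to scan — 4.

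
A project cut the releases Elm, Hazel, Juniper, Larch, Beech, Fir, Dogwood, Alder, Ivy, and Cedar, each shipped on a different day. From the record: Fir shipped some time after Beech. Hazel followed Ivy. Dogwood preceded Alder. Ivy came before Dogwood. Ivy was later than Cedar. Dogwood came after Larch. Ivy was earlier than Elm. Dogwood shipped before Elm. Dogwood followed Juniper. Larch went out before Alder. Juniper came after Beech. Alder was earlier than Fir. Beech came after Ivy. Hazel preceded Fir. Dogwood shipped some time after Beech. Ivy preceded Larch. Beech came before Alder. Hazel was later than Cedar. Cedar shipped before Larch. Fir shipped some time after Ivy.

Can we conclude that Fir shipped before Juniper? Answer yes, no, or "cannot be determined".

Tracing the constraints gives Juniper → Dogwood → Alder → Fir, so Juniper must come before Fir.
That means Fir cannot be before Juniper.

no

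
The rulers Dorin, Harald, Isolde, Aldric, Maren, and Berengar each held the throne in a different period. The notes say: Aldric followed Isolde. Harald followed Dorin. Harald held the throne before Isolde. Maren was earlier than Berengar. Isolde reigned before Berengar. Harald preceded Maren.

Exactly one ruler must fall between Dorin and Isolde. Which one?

Harald

Tracing the constraints gives Dorin → Harald → Isolde, so Harald sits after Dorin and before Isolde.
No other ruler is forced both after Dorin and before Isolde.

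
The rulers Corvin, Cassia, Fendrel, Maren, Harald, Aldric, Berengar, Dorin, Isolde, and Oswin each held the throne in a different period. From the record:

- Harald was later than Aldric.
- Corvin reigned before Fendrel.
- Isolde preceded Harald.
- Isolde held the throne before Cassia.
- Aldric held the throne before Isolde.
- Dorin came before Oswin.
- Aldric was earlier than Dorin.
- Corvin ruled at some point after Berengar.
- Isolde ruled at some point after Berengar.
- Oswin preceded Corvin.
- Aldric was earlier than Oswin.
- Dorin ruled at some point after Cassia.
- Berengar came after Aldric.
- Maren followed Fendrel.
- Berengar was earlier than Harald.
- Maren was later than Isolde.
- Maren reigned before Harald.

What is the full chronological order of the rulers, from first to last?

The constraints fix every adjacent pair, so only one ordering works:
Aldric → Berengar → Isolde → Cassia → Dorin → Oswin → Corvin → Fendrel → Maren → Harald.

Aldric, Berengar, Isolde, Cassia, Dorin, Oswin, Corvin, Fendrel, Maren, Harald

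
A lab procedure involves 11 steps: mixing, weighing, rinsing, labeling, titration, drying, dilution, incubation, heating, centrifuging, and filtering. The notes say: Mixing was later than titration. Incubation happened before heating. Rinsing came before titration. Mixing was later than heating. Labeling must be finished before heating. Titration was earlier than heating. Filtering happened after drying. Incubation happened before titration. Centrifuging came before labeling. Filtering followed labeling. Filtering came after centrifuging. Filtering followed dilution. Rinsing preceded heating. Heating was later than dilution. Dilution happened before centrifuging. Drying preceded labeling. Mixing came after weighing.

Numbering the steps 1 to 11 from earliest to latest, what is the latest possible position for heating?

10

Heating must come before mixing — 1 step forced after it.
Everything else can be placed before heating in some valid order, so heating can sit as late as position 11 − 1 = 10.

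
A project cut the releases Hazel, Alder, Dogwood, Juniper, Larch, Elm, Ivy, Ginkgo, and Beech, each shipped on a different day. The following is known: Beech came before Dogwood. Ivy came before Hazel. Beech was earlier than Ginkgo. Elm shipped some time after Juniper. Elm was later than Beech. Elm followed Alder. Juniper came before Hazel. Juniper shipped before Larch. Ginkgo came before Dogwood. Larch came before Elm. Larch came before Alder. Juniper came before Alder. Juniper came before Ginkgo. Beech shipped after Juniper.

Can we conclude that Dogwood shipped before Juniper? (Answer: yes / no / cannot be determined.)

Tracing the constraints gives Juniper → Ginkgo → Dogwood, so Juniper must come before Dogwood.
That means Dogwood cannot be before Juniper.

no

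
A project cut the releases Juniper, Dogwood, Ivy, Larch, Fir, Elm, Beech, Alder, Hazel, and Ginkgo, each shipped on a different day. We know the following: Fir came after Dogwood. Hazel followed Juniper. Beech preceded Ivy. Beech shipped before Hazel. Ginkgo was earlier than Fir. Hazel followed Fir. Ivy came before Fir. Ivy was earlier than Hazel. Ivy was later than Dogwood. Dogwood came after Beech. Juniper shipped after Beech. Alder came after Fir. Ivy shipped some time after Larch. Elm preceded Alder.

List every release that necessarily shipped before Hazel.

Directly stated before Hazel: Beech, Fir, Ivy, and Juniper.
Dogwood reaches Hazel via Dogwood → Ivy → Hazel.
Ginkgo reaches Hazel via Ginkgo → Fir → Hazel.
Larch reaches Hazel via Larch → Ivy → Hazel.
No chain forces Alder (or any of the others) ahead of Hazel.

Beech, Dogwood, Fir, Ginkgo, Ivy, Juniper, Larch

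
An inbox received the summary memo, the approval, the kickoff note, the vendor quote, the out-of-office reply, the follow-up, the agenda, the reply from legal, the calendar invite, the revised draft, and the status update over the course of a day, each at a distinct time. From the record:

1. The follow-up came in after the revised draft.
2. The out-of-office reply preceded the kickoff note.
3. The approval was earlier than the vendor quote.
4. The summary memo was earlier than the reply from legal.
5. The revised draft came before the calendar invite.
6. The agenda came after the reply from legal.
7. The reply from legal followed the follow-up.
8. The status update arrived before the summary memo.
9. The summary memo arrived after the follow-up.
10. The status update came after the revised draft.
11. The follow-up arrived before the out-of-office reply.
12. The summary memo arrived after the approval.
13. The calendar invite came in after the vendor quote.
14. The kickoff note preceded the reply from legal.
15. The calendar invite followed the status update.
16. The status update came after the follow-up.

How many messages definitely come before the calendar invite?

Directly stated before the calendar invite: the revised draft, the status update, and the vendor quote.
The approval reaches the calendar invite via the approval → the vendor quote → the calendar invite.
The follow-up reaches the calendar invite via the follow-up → the status update → the calendar invite.
That's the approval, the follow-up, the revised draft, the status update, and the vendor quote — 5 in all.

5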